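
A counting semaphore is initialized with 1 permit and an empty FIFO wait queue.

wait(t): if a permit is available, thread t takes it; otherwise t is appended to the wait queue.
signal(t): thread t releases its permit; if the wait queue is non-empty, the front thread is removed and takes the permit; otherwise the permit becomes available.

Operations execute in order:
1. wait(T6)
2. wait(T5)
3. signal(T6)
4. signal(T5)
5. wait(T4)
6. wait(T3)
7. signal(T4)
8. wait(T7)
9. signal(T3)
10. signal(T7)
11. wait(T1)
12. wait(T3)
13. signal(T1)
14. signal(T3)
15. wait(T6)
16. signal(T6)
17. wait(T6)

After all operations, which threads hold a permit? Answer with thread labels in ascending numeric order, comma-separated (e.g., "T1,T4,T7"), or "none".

Answer: T6

Derivation:
Step 1: wait(T6) -> count=0 queue=[] holders={T6}
Step 2: wait(T5) -> count=0 queue=[T5] holders={T6}
Step 3: signal(T6) -> count=0 queue=[] holders={T5}
Step 4: signal(T5) -> count=1 queue=[] holders={none}
Step 5: wait(T4) -> count=0 queue=[] holders={T4}
Step 6: wait(T3) -> count=0 queue=[T3] holders={T4}
Step 7: signal(T4) -> count=0 queue=[] holders={T3}
Step 8: wait(T7) -> count=0 queue=[T7] holders={T3}
Step 9: signal(T3) -> count=0 queue=[] holders={T7}
Step 10: signal(T7) -> count=1 queue=[] holders={none}
Step 11: wait(T1) -> count=0 queue=[] holders={T1}
Step 12: wait(T3) -> count=0 queue=[T3] holders={T1}
Step 13: signal(T1) -> count=0 queue=[] holders={T3}
Step 14: signal(T3) -> count=1 queue=[] holders={none}
Step 15: wait(T6) -> count=0 queue=[] holders={T6}
Step 16: signal(T6) -> count=1 queue=[] holders={none}
Step 17: wait(T6) -> count=0 queue=[] holders={T6}
Final holders: T6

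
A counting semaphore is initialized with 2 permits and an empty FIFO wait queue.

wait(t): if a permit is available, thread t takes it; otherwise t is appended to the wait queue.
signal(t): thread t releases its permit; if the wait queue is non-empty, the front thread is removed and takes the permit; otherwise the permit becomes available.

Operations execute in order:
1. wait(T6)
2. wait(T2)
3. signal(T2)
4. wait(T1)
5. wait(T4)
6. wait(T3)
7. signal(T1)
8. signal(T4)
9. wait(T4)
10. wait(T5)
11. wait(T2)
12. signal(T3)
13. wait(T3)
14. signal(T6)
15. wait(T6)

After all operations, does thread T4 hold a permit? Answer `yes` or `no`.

Answer: yes

Derivation:
Step 1: wait(T6) -> count=1 queue=[] holders={T6}
Step 2: wait(T2) -> count=0 queue=[] holders={T2,T6}
Step 3: signal(T2) -> count=1 queue=[] holders={T6}
Step 4: wait(T1) -> count=0 queue=[] holders={T1,T6}
Step 5: wait(T4) -> count=0 queue=[T4] holders={T1,T6}
Step 6: wait(T3) -> count=0 queue=[T4,T3] holders={T1,T6}
Step 7: signal(T1) -> count=0 queue=[T3] holders={T4,T6}
Step 8: signal(T4) -> count=0 queue=[] holders={T3,T6}
Step 9: wait(T4) -> count=0 queue=[T4] holders={T3,T6}
Step 10: wait(T5) -> count=0 queue=[T4,T5] holders={T3,T6}
Step 11: wait(T2) -> count=0 queue=[T4,T5,T2] holders={T3,T6}
Step 12: signal(T3) -> count=0 queue=[T5,T2] holders={T4,T6}
Step 13: wait(T3) -> count=0 queue=[T5,T2,T3] holders={T4,T6}
Step 14: signal(T6) -> count=0 queue=[T2,T3] holders={T4,T5}
Step 15: wait(T6) -> count=0 queue=[T2,T3,T6] holders={T4,T5}
Final holders: {T4,T5} -> T4 in holders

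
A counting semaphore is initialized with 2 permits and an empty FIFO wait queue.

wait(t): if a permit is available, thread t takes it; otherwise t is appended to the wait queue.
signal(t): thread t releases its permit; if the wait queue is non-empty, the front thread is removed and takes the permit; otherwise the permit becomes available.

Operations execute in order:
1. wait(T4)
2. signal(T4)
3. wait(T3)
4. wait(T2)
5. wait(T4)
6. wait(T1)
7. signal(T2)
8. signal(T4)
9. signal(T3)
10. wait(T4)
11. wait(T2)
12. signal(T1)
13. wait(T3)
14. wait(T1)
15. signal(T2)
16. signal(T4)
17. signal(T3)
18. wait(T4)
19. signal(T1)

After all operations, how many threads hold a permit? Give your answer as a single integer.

Step 1: wait(T4) -> count=1 queue=[] holders={T4}
Step 2: signal(T4) -> count=2 queue=[] holders={none}
Step 3: wait(T3) -> count=1 queue=[] holders={T3}
Step 4: wait(T2) -> count=0 queue=[] holders={T2,T3}
Step 5: wait(T4) -> count=0 queue=[T4] holders={T2,T3}
Step 6: wait(T1) -> count=0 queue=[T4,T1] holders={T2,T3}
Step 7: signal(T2) -> count=0 queue=[T1] holders={T3,T4}
Step 8: signal(T4) -> count=0 queue=[] holders={T1,T3}
Step 9: signal(T3) -> count=1 queue=[] holders={T1}
Step 10: wait(T4) -> count=0 queue=[] holders={T1,T4}
Step 11: wait(T2) -> count=0 queue=[T2] holders={T1,T4}
Step 12: signal(T1) -> count=0 queue=[] holders={T2,T4}
Step 13: wait(T3) -> count=0 queue=[T3] holders={T2,T4}
Step 14: wait(T1) -> count=0 queue=[T3,T1] holders={T2,T4}
Step 15: signal(T2) -> count=0 queue=[T1] holders={T3,T4}
Step 16: signal(T4) -> count=0 queue=[] holders={T1,T3}
Step 17: signal(T3) -> count=1 queue=[] holders={T1}
Step 18: wait(T4) -> count=0 queue=[] holders={T1,T4}
Step 19: signal(T1) -> count=1 queue=[] holders={T4}
Final holders: {T4} -> 1 thread(s)

Answer: 1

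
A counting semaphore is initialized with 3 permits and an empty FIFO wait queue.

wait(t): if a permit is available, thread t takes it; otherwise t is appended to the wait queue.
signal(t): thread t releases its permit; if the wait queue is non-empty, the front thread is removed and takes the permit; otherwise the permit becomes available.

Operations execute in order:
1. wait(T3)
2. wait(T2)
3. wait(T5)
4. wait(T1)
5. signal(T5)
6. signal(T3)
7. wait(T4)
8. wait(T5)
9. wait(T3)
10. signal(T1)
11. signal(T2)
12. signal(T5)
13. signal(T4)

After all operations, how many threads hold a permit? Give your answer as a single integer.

Step 1: wait(T3) -> count=2 queue=[] holders={T3}
Step 2: wait(T2) -> count=1 queue=[] holders={T2,T3}
Step 3: wait(T5) -> count=0 queue=[] holders={T2,T3,T5}
Step 4: wait(T1) -> count=0 queue=[T1] holders={T2,T3,T5}
Step 5: signal(T5) -> count=0 queue=[] holders={T1,T2,T3}
Step 6: signal(T3) -> count=1 queue=[] holders={T1,T2}
Step 7: wait(T4) -> count=0 queue=[] holders={T1,T2,T4}
Step 8: wait(T5) -> count=0 queue=[T5] holders={T1,T2,T4}
Step 9: wait(T3) -> count=0 queue=[T5,T3] holders={T1,T2,T4}
Step 10: signal(T1) -> count=0 queue=[T3] holders={T2,T4,T5}
Step 11: signal(T2) -> count=0 queue=[] holders={T3,T4,T5}
Step 12: signal(T5) -> count=1 queue=[] holders={T3,T4}
Step 13: signal(T4) -> count=2 queue=[] holders={T3}
Final holders: {T3} -> 1 thread(s)

Answer: 1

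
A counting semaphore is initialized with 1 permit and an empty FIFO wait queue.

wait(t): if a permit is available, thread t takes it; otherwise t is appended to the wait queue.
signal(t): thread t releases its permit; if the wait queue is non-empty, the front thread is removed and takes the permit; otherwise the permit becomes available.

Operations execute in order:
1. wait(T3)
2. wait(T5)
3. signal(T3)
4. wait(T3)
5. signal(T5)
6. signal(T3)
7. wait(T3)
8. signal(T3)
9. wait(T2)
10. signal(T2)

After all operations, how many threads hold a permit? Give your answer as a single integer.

Step 1: wait(T3) -> count=0 queue=[] holders={T3}
Step 2: wait(T5) -> count=0 queue=[T5] holders={T3}
Step 3: signal(T3) -> count=0 queue=[] holders={T5}
Step 4: wait(T3) -> count=0 queue=[T3] holders={T5}
Step 5: signal(T5) -> count=0 queue=[] holders={T3}
Step 6: signal(T3) -> count=1 queue=[] holders={none}
Step 7: wait(T3) -> count=0 queue=[] holders={T3}
Step 8: signal(T3) -> count=1 queue=[] holders={none}
Step 9: wait(T2) -> count=0 queue=[] holders={T2}
Step 10: signal(T2) -> count=1 queue=[] holders={none}
Final holders: {none} -> 0 thread(s)

Answer: 0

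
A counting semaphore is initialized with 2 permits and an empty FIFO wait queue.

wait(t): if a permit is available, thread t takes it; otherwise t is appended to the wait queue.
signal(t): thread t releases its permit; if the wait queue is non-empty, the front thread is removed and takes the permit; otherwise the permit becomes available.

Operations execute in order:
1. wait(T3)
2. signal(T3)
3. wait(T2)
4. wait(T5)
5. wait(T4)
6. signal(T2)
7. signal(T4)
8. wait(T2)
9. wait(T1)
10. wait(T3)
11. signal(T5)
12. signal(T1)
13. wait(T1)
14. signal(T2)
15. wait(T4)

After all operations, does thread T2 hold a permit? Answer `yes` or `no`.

Step 1: wait(T3) -> count=1 queue=[] holders={T3}
Step 2: signal(T3) -> count=2 queue=[] holders={none}
Step 3: wait(T2) -> count=1 queue=[] holders={T2}
Step 4: wait(T5) -> count=0 queue=[] holders={T2,T5}
Step 5: wait(T4) -> count=0 queue=[T4] holders={T2,T5}
Step 6: signal(T2) -> count=0 queue=[] holders={T4,T5}
Step 7: signal(T4) -> count=1 queue=[] holders={T5}
Step 8: wait(T2) -> count=0 queue=[] holders={T2,T5}
Step 9: wait(T1) -> count=0 queue=[T1] holders={T2,T5}
Step 10: wait(T3) -> count=0 queue=[T1,T3] holders={T2,T5}
Step 11: signal(T5) -> count=0 queue=[T3] holders={T1,T2}
Step 12: signal(T1) -> count=0 queue=[] holders={T2,T3}
Step 13: wait(T1) -> count=0 queue=[T1] holders={T2,T3}
Step 14: signal(T2) -> count=0 queue=[] holders={T1,T3}
Step 15: wait(T4) -> count=0 queue=[T4] holders={T1,T3}
Final holders: {T1,T3} -> T2 not in holders

Answer: no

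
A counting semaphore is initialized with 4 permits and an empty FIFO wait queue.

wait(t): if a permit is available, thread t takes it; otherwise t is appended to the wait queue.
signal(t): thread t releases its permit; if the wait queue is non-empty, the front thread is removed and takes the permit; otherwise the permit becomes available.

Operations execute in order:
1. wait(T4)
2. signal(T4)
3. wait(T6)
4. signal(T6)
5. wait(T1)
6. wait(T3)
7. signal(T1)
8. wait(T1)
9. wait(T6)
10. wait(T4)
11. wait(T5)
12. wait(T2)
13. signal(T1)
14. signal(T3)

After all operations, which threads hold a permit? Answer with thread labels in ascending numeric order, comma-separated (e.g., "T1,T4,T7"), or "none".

Step 1: wait(T4) -> count=3 queue=[] holders={T4}
Step 2: signal(T4) -> count=4 queue=[] holders={none}
Step 3: wait(T6) -> count=3 queue=[] holders={T6}
Step 4: signal(T6) -> count=4 queue=[] holders={none}
Step 5: wait(T1) -> count=3 queue=[] holders={T1}
Step 6: wait(T3) -> count=2 queue=[] holders={T1,T3}
Step 7: signal(T1) -> count=3 queue=[] holders={T3}
Step 8: wait(T1) -> count=2 queue=[] holders={T1,T3}
Step 9: wait(T6) -> count=1 queue=[] holders={T1,T3,T6}
Step 10: wait(T4) -> count=0 queue=[] holders={T1,T3,T4,T6}
Step 11: wait(T5) -> count=0 queue=[T5] holders={T1,T3,T4,T6}
Step 12: wait(T2) -> count=0 queue=[T5,T2] holders={T1,T3,T4,T6}
Step 13: signal(T1) -> count=0 queue=[T2] holders={T3,T4,T5,T6}
Step 14: signal(T3) -> count=0 queue=[] holders={T2,T4,T5,T6}
Final holders: T2,T4,T5,T6

Answer: T2,T4,T5,T6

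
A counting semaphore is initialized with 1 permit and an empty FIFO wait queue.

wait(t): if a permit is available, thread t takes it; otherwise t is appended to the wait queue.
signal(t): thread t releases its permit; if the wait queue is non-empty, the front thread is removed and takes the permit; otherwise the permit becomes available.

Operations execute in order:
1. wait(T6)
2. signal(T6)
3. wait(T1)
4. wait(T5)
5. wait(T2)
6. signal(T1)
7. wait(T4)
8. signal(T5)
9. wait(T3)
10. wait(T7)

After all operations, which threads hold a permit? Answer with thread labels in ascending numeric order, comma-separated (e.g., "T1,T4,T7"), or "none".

Answer: T2

Derivation:
Step 1: wait(T6) -> count=0 queue=[] holders={T6}
Step 2: signal(T6) -> count=1 queue=[] holders={none}
Step 3: wait(T1) -> count=0 queue=[] holders={T1}
Step 4: wait(T5) -> count=0 queue=[T5] holders={T1}
Step 5: wait(T2) -> count=0 queue=[T5,T2] holders={T1}
Step 6: signal(T1) -> count=0 queue=[T2] holders={T5}
Step 7: wait(T4) -> count=0 queue=[T2,T4] holders={T5}
Step 8: signal(T5) -> count=0 queue=[T4] holders={T2}
Step 9: wait(T3) -> count=0 queue=[T4,T3] holders={T2}
Step 10: wait(T7) -> count=0 queue=[T4,T3,T7] holders={T2}
Final holders: T2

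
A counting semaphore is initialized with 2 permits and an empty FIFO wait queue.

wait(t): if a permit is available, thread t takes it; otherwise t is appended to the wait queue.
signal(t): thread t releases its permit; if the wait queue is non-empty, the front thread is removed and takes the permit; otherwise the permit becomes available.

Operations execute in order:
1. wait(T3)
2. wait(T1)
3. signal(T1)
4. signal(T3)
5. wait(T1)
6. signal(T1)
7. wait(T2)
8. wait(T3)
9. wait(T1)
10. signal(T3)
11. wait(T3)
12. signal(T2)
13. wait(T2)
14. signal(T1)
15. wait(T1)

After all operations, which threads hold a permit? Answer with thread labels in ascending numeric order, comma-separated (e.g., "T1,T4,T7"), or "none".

Answer: T2,T3

Derivation:
Step 1: wait(T3) -> count=1 queue=[] holders={T3}
Step 2: wait(T1) -> count=0 queue=[] holders={T1,T3}
Step 3: signal(T1) -> count=1 queue=[] holders={T3}
Step 4: signal(T3) -> count=2 queue=[] holders={none}
Step 5: wait(T1) -> count=1 queue=[] holders={T1}
Step 6: signal(T1) -> count=2 queue=[] holders={none}
Step 7: wait(T2) -> count=1 queue=[] holders={T2}
Step 8: wait(T3) -> count=0 queue=[] holders={T2,T3}
Step 9: wait(T1) -> count=0 queue=[T1] holders={T2,T3}
Step 10: signal(T3) -> count=0 queue=[] holders={T1,T2}
Step 11: wait(T3) -> count=0 queue=[T3] holders={T1,T2}
Step 12: signal(T2) -> count=0 queue=[] holders={T1,T3}
Step 13: wait(T2) -> count=0 queue=[T2] holders={T1,T3}
Step 14: signal(T1) -> count=0 queue=[] holders={T2,T3}
Step 15: wait(T1) -> count=0 queue=[T1] holders={T2,T3}
Final holders: T2,T3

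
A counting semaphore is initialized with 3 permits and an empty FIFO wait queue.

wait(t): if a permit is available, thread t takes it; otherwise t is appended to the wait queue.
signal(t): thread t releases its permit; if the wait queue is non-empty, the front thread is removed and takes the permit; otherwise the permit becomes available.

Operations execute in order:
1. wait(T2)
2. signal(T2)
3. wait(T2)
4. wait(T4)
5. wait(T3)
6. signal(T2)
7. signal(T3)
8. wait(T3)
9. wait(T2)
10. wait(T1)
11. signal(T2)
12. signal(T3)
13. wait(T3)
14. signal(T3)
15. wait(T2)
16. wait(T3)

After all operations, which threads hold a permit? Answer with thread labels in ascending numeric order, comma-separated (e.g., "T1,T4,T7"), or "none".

Step 1: wait(T2) -> count=2 queue=[] holders={T2}
Step 2: signal(T2) -> count=3 queue=[] holders={none}
Step 3: wait(T2) -> count=2 queue=[] holders={T2}
Step 4: wait(T4) -> count=1 queue=[] holders={T2,T4}
Step 5: wait(T3) -> count=0 queue=[] holders={T2,T3,T4}
Step 6: signal(T2) -> count=1 queue=[] holders={T3,T4}
Step 7: signal(T3) -> count=2 queue=[] holders={T4}
Step 8: wait(T3) -> count=1 queue=[] holders={T3,T4}
Step 9: wait(T2) -> count=0 queue=[] holders={T2,T3,T4}
Step 10: wait(T1) -> count=0 queue=[T1] holders={T2,T3,T4}
Step 11: signal(T2) -> count=0 queue=[] holders={T1,T3,T4}
Step 12: signal(T3) -> count=1 queue=[] holders={T1,T4}
Step 13: wait(T3) -> count=0 queue=[] holders={T1,T3,T4}
Step 14: signal(T3) -> count=1 queue=[] holders={T1,T4}
Step 15: wait(T2) -> count=0 queue=[] holders={T1,T2,T4}
Step 16: wait(T3) -> count=0 queue=[T3] holders={T1,T2,T4}
Final holders: T1,T2,T4

Answer: T1,T2,T4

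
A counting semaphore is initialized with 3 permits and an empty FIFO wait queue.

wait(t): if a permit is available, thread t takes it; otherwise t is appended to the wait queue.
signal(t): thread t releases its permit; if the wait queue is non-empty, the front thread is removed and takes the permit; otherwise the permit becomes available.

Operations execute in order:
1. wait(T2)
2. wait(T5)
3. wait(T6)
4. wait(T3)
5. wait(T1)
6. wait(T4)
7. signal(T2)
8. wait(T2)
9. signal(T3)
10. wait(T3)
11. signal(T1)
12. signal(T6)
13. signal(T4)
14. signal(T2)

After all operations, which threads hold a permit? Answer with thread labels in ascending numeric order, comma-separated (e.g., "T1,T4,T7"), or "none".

Answer: T3,T5

Derivation:
Step 1: wait(T2) -> count=2 queue=[] holders={T2}
Step 2: wait(T5) -> count=1 queue=[] holders={T2,T5}
Step 3: wait(T6) -> count=0 queue=[] holders={T2,T5,T6}
Step 4: wait(T3) -> count=0 queue=[T3] holders={T2,T5,T6}
Step 5: wait(T1) -> count=0 queue=[T3,T1] holders={T2,T5,T6}
Step 6: wait(T4) -> count=0 queue=[T3,T1,T4] holders={T2,T5,T6}
Step 7: signal(T2) -> count=0 queue=[T1,T4] holders={T3,T5,T6}
Step 8: wait(T2) -> count=0 queue=[T1,T4,T2] holders={T3,T5,T6}
Step 9: signal(T3) -> count=0 queue=[T4,T2] holders={T1,T5,T6}
Step 10: wait(T3) -> count=0 queue=[T4,T2,T3] holders={T1,T5,T6}
Step 11: signal(T1) -> count=0 queue=[T2,T3] holders={T4,T5,T6}
Step 12: signal(T6) -> count=0 queue=[T3] holders={T2,T4,T5}
Step 13: signal(T4) -> count=0 queue=[] holders={T2,T3,T5}
Step 14: signal(T2) -> count=1 queue=[] holders={T3,T5}
Final holders: T3,T5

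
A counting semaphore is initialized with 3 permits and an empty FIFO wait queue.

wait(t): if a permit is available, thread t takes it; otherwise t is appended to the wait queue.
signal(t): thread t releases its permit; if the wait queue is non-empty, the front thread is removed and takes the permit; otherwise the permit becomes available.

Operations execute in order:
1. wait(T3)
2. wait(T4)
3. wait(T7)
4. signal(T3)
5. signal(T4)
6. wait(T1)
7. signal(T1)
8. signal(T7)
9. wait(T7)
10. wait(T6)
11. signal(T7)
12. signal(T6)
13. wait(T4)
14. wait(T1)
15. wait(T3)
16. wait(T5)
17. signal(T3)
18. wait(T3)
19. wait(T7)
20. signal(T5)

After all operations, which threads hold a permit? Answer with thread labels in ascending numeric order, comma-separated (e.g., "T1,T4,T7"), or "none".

Answer: T1,T3,T4

Derivation:
Step 1: wait(T3) -> count=2 queue=[] holders={T3}
Step 2: wait(T4) -> count=1 queue=[] holders={T3,T4}
Step 3: wait(T7) -> count=0 queue=[] holders={T3,T4,T7}
Step 4: signal(T3) -> count=1 queue=[] holders={T4,T7}
Step 5: signal(T4) -> count=2 queue=[] holders={T7}
Step 6: wait(T1) -> count=1 queue=[] holders={T1,T7}
Step 7: signal(T1) -> count=2 queue=[] holders={T7}
Step 8: signal(T7) -> count=3 queue=[] holders={none}
Step 9: wait(T7) -> count=2 queue=[] holders={T7}
Step 10: wait(T6) -> count=1 queue=[] holders={T6,T7}
Step 11: signal(T7) -> count=2 queue=[] holders={T6}
Step 12: signal(T6) -> count=3 queue=[] holders={none}
Step 13: wait(T4) -> count=2 queue=[] holders={T4}
Step 14: wait(T1) -> count=1 queue=[] holders={T1,T4}
Step 15: wait(T3) -> count=0 queue=[] holders={T1,T3,T4}
Step 16: wait(T5) -> count=0 queue=[T5] holders={T1,T3,T4}
Step 17: signal(T3) -> count=0 queue=[] holders={T1,T4,T5}
Step 18: wait(T3) -> count=0 queue=[T3] holders={T1,T4,T5}
Step 19: wait(T7) -> count=0 queue=[T3,T7] holders={T1,T4,T5}
Step 20: signal(T5) -> count=0 queue=[T7] holders={T1,T3,T4}
Final holders: T1,T3,T4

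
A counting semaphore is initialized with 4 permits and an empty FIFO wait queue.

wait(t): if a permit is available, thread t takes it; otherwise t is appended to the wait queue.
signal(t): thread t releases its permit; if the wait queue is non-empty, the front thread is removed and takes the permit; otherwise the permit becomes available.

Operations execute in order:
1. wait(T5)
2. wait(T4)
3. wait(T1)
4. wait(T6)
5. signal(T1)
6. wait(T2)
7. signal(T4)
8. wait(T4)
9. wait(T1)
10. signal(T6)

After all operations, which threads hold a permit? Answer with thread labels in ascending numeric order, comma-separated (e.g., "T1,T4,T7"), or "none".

Answer: T1,T2,T4,T5

Derivation:
Step 1: wait(T5) -> count=3 queue=[] holders={T5}
Step 2: wait(T4) -> count=2 queue=[] holders={T4,T5}
Step 3: wait(T1) -> count=1 queue=[] holders={T1,T4,T5}
Step 4: wait(T6) -> count=0 queue=[] holders={T1,T4,T5,T6}
Step 5: signal(T1) -> count=1 queue=[] holders={T4,T5,T6}
Step 6: wait(T2) -> count=0 queue=[] holders={T2,T4,T5,T6}
Step 7: signal(T4) -> count=1 queue=[] holders={T2,T5,T6}
Step 8: wait(T4) -> count=0 queue=[] holders={T2,T4,T5,T6}
Step 9: wait(T1) -> count=0 queue=[T1] holders={T2,T4,T5,T6}
Step 10: signal(T6) -> count=0 queue=[] holders={T1,T2,T4,T5}
Final holders: T1,T2,T4,T5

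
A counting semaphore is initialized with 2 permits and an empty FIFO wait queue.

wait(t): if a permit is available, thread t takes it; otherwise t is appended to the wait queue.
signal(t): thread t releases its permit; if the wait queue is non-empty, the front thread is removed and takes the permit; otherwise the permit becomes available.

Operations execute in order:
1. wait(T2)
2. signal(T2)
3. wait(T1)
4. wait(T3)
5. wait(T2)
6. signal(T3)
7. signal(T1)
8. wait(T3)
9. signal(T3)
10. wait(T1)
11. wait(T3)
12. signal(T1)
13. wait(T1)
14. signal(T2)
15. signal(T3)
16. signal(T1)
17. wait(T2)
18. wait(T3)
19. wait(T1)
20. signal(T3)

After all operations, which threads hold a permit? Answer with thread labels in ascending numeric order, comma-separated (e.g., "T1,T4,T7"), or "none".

Step 1: wait(T2) -> count=1 queue=[] holders={T2}
Step 2: signal(T2) -> count=2 queue=[] holders={none}
Step 3: wait(T1) -> count=1 queue=[] holders={T1}
Step 4: wait(T3) -> count=0 queue=[] holders={T1,T3}
Step 5: wait(T2) -> count=0 queue=[T2] holders={T1,T3}
Step 6: signal(T3) -> count=0 queue=[] holders={T1,T2}
Step 7: signal(T1) -> count=1 queue=[] holders={T2}
Step 8: wait(T3) -> count=0 queue=[] holders={T2,T3}
Step 9: signal(T3) -> count=1 queue=[] holders={T2}
Step 10: wait(T1) -> count=0 queue=[] holders={T1,T2}
Step 11: wait(T3) -> count=0 queue=[T3] holders={T1,T2}
Step 12: signal(T1) -> count=0 queue=[] holders={T2,T3}
Step 13: wait(T1) -> count=0 queue=[T1] holders={T2,T3}
Step 14: signal(T2) -> count=0 queue=[] holders={T1,T3}
Step 15: signal(T3) -> count=1 queue=[] holders={T1}
Step 16: signal(T1) -> count=2 queue=[] holders={none}
Step 17: wait(T2) -> count=1 queue=[] holders={T2}
Step 18: wait(T3) -> count=0 queue=[] holders={T2,T3}
Step 19: wait(T1) -> count=0 queue=[T1] holders={T2,T3}
Step 20: signal(T3) -> count=0 queue=[] holders={T1,T2}
Final holders: T1,T2

Answer: T1,T2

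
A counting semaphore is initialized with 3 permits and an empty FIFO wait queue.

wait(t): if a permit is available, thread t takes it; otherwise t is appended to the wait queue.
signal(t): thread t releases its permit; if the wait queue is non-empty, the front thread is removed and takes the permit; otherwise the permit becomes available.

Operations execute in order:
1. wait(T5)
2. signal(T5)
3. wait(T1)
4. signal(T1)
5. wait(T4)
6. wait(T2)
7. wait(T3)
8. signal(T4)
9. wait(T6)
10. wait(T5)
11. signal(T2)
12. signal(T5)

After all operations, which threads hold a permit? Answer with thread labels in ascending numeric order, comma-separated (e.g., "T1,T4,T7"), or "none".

Step 1: wait(T5) -> count=2 queue=[] holders={T5}
Step 2: signal(T5) -> count=3 queue=[] holders={none}
Step 3: wait(T1) -> count=2 queue=[] holders={T1}
Step 4: signal(T1) -> count=3 queue=[] holders={none}
Step 5: wait(T4) -> count=2 queue=[] holders={T4}
Step 6: wait(T2) -> count=1 queue=[] holders={T2,T4}
Step 7: wait(T3) -> count=0 queue=[] holders={T2,T3,T4}
Step 8: signal(T4) -> count=1 queue=[] holders={T2,T3}
Step 9: wait(T6) -> count=0 queue=[] holders={T2,T3,T6}
Step 10: wait(T5) -> count=0 queue=[T5] holders={T2,T3,T6}
Step 11: signal(T2) -> count=0 queue=[] holders={T3,T5,T6}
Step 12: signal(T5) -> count=1 queue=[] holders={T3,T6}
Final holders: T3,T6

Answer: T3,T6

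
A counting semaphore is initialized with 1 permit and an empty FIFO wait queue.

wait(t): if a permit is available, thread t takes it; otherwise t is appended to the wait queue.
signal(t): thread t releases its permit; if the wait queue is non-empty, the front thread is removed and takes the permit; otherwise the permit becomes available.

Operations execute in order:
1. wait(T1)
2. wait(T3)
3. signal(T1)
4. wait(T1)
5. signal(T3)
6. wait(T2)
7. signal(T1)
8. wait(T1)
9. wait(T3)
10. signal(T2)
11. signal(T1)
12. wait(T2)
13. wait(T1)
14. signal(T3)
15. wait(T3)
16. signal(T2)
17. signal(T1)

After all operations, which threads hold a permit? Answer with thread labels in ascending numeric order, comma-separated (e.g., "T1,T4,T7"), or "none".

Step 1: wait(T1) -> count=0 queue=[] holders={T1}
Step 2: wait(T3) -> count=0 queue=[T3] holders={T1}
Step 3: signal(T1) -> count=0 queue=[] holders={T3}
Step 4: wait(T1) -> count=0 queue=[T1] holders={T3}
Step 5: signal(T3) -> count=0 queue=[] holders={T1}
Step 6: wait(T2) -> count=0 queue=[T2] holders={T1}
Step 7: signal(T1) -> count=0 queue=[] holders={T2}
Step 8: wait(T1) -> count=0 queue=[T1] holders={T2}
Step 9: wait(T3) -> count=0 queue=[T1,T3] holders={T2}
Step 10: signal(T2) -> count=0 queue=[T3] holders={T1}
Step 11: signal(T1) -> count=0 queue=[] holders={T3}
Step 12: wait(T2) -> count=0 queue=[T2] holders={T3}
Step 13: wait(T1) -> count=0 queue=[T2,T1] holders={T3}
Step 14: signal(T3) -> count=0 queue=[T1] holders={T2}
Step 15: wait(T3) -> count=0 queue=[T1,T3] holders={T2}
Step 16: signal(T2) -> count=0 queue=[T3] holders={T1}
Step 17: signal(T1) -> count=0 queue=[] holders={T3}
Final holders: T3

Answer: T3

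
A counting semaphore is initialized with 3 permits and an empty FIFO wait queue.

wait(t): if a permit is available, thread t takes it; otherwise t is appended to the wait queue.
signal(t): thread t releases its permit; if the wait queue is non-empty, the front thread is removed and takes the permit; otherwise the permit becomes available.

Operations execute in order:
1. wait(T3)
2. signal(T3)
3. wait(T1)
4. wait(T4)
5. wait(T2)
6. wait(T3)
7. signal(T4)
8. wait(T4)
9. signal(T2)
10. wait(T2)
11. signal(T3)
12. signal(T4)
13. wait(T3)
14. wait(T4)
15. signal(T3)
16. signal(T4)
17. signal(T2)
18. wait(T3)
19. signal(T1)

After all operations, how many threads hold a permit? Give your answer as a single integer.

Step 1: wait(T3) -> count=2 queue=[] holders={T3}
Step 2: signal(T3) -> count=3 queue=[] holders={none}
Step 3: wait(T1) -> count=2 queue=[] holders={T1}
Step 4: wait(T4) -> count=1 queue=[] holders={T1,T4}
Step 5: wait(T2) -> count=0 queue=[] holders={T1,T2,T4}
Step 6: wait(T3) -> count=0 queue=[T3] holders={T1,T2,T4}
Step 7: signal(T4) -> count=0 queue=[] holders={T1,T2,T3}
Step 8: wait(T4) -> count=0 queue=[T4] holders={T1,T2,T3}
Step 9: signal(T2) -> count=0 queue=[] holders={T1,T3,T4}
Step 10: wait(T2) -> count=0 queue=[T2] holders={T1,T3,T4}
Step 11: signal(T3) -> count=0 queue=[] holders={T1,T2,T4}
Step 12: signal(T4) -> count=1 queue=[] holders={T1,T2}
Step 13: wait(T3) -> count=0 queue=[] holders={T1,T2,T3}
Step 14: wait(T4) -> count=0 queue=[T4] holders={T1,T2,T3}
Step 15: signal(T3) -> count=0 queue=[] holders={T1,T2,T4}
Step 16: signal(T4) -> count=1 queue=[] holders={T1,T2}
Step 17: signal(T2) -> count=2 queue=[] holders={T1}
Step 18: wait(T3) -> count=1 queue=[] holders={T1,T3}
Step 19: signal(T1) -> count=2 queue=[] holders={T3}
Final holders: {T3} -> 1 thread(s)

Answer: 1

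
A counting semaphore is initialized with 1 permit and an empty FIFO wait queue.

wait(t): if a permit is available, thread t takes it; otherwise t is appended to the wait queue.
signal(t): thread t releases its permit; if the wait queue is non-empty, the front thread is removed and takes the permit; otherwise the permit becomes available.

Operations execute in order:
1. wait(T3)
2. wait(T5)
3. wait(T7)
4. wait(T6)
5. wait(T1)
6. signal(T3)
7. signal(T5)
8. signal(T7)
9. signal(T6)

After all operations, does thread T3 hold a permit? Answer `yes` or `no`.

Step 1: wait(T3) -> count=0 queue=[] holders={T3}
Step 2: wait(T5) -> count=0 queue=[T5] holders={T3}
Step 3: wait(T7) -> count=0 queue=[T5,T7] holders={T3}
Step 4: wait(T6) -> count=0 queue=[T5,T7,T6] holders={T3}
Step 5: wait(T1) -> count=0 queue=[T5,T7,T6,T1] holders={T3}
Step 6: signal(T3) -> count=0 queue=[T7,T6,T1] holders={T5}
Step 7: signal(T5) -> count=0 queue=[T6,T1] holders={T7}
Step 8: signal(T7) -> count=0 queue=[T1] holders={T6}
Step 9: signal(T6) -> count=0 queue=[] holders={T1}
Final holders: {T1} -> T3 not in holders

Answer: no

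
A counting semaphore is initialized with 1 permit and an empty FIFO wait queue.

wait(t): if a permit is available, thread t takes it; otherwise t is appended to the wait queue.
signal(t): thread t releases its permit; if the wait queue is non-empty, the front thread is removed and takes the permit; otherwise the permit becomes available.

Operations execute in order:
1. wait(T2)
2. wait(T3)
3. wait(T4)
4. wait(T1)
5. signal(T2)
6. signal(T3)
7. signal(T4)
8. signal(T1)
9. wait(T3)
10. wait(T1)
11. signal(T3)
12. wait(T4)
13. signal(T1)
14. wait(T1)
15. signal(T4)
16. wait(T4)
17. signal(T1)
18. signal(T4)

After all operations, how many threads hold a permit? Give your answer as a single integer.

Step 1: wait(T2) -> count=0 queue=[] holders={T2}
Step 2: wait(T3) -> count=0 queue=[T3] holders={T2}
Step 3: wait(T4) -> count=0 queue=[T3,T4] holders={T2}
Step 4: wait(T1) -> count=0 queue=[T3,T4,T1] holders={T2}
Step 5: signal(T2) -> count=0 queue=[T4,T1] holders={T3}
Step 6: signal(T3) -> count=0 queue=[T1] holders={T4}
Step 7: signal(T4) -> count=0 queue=[] holders={T1}
Step 8: signal(T1) -> count=1 queue=[] holders={none}
Step 9: wait(T3) -> count=0 queue=[] holders={T3}
Step 10: wait(T1) -> count=0 queue=[T1] holders={T3}
Step 11: signal(T3) -> count=0 queue=[] holders={T1}
Step 12: wait(T4) -> count=0 queue=[T4] holders={T1}
Step 13: signal(T1) -> count=0 queue=[] holders={T4}
Step 14: wait(T1) -> count=0 queue=[T1] holders={T4}
Step 15: signal(T4) -> count=0 queue=[] holders={T1}
Step 16: wait(T4) -> count=0 queue=[T4] holders={T1}
Step 17: signal(T1) -> count=0 queue=[] holders={T4}
Step 18: signal(T4) -> count=1 queue=[] holders={none}
Final holders: {none} -> 0 thread(s)

Answer: 0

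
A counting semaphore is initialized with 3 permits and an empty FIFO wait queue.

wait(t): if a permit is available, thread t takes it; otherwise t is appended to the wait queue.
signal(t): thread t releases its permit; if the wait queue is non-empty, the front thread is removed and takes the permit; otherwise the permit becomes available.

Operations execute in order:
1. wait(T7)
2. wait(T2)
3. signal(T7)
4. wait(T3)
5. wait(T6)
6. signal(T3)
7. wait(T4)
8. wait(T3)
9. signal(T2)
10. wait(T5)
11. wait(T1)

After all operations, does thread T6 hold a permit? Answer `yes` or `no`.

Step 1: wait(T7) -> count=2 queue=[] holders={T7}
Step 2: wait(T2) -> count=1 queue=[] holders={T2,T7}
Step 3: signal(T7) -> count=2 queue=[] holders={T2}
Step 4: wait(T3) -> count=1 queue=[] holders={T2,T3}
Step 5: wait(T6) -> count=0 queue=[] holders={T2,T3,T6}
Step 6: signal(T3) -> count=1 queue=[] holders={T2,T6}
Step 7: wait(T4) -> count=0 queue=[] holders={T2,T4,T6}
Step 8: wait(T3) -> count=0 queue=[T3] holders={T2,T4,T6}
Step 9: signal(T2) -> count=0 queue=[] holders={T3,T4,T6}
Step 10: wait(T5) -> count=0 queue=[T5] holders={T3,T4,T6}
Step 11: wait(T1) -> count=0 queue=[T5,T1] holders={T3,T4,T6}
Final holders: {T3,T4,T6} -> T6 in holders

Answer: yes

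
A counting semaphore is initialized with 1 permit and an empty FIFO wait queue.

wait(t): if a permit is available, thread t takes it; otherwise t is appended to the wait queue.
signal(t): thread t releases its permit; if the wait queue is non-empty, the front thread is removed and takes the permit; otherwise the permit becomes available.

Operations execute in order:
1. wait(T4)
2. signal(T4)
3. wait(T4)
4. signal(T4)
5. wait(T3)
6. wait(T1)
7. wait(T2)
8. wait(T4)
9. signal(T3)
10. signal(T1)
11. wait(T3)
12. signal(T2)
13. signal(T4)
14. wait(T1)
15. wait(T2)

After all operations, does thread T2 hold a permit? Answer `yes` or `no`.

Step 1: wait(T4) -> count=0 queue=[] holders={T4}
Step 2: signal(T4) -> count=1 queue=[] holders={none}
Step 3: wait(T4) -> count=0 queue=[] holders={T4}
Step 4: signal(T4) -> count=1 queue=[] holders={none}
Step 5: wait(T3) -> count=0 queue=[] holders={T3}
Step 6: wait(T1) -> count=0 queue=[T1] holders={T3}
Step 7: wait(T2) -> count=0 queue=[T1,T2] holders={T3}
Step 8: wait(T4) -> count=0 queue=[T1,T2,T4] holders={T3}
Step 9: signal(T3) -> count=0 queue=[T2,T4] holders={T1}
Step 10: signal(T1) -> count=0 queue=[T4] holders={T2}
Step 11: wait(T3) -> count=0 queue=[T4,T3] holders={T2}
Step 12: signal(T2) -> count=0 queue=[T3] holders={T4}
Step 13: signal(T4) -> count=0 queue=[] holders={T3}
Step 14: wait(T1) -> count=0 queue=[T1] holders={T3}
Step 15: wait(T2) -> count=0 queue=[T1,T2] holders={T3}
Final holders: {T3} -> T2 not in holders

Answer: no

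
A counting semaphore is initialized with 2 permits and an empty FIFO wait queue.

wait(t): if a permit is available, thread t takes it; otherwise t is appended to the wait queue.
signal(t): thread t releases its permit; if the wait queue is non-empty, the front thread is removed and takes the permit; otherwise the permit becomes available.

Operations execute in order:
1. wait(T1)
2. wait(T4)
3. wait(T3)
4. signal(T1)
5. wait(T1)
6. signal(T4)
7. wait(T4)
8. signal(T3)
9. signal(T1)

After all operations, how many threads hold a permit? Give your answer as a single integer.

Step 1: wait(T1) -> count=1 queue=[] holders={T1}
Step 2: wait(T4) -> count=0 queue=[] holders={T1,T4}
Step 3: wait(T3) -> count=0 queue=[T3] holders={T1,T4}
Step 4: signal(T1) -> count=0 queue=[] holders={T3,T4}
Step 5: wait(T1) -> count=0 queue=[T1] holders={T3,T4}
Step 6: signal(T4) -> count=0 queue=[] holders={T1,T3}
Step 7: wait(T4) -> count=0 queue=[T4] holders={T1,T3}
Step 8: signal(T3) -> count=0 queue=[] holders={T1,T4}
Step 9: signal(T1) -> count=1 queue=[] holders={T4}
Final holders: {T4} -> 1 thread(s)

Answer: 1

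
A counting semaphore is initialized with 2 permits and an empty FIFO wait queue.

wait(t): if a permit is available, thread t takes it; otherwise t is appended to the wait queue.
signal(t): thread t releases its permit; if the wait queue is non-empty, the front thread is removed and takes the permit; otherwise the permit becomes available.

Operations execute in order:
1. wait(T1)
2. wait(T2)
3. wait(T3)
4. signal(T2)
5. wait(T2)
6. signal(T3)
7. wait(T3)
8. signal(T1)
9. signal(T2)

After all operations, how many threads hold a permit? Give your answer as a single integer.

Step 1: wait(T1) -> count=1 queue=[] holders={T1}
Step 2: wait(T2) -> count=0 queue=[] holders={T1,T2}
Step 3: wait(T3) -> count=0 queue=[T3] holders={T1,T2}
Step 4: signal(T2) -> count=0 queue=[] holders={T1,T3}
Step 5: wait(T2) -> count=0 queue=[T2] holders={T1,T3}
Step 6: signal(T3) -> count=0 queue=[] holders={T1,T2}
Step 7: wait(T3) -> count=0 queue=[T3] holders={T1,T2}
Step 8: signal(T1) -> count=0 queue=[] holders={T2,T3}
Step 9: signal(T2) -> count=1 queue=[] holders={T3}
Final holders: {T3} -> 1 thread(s)

Answer: 1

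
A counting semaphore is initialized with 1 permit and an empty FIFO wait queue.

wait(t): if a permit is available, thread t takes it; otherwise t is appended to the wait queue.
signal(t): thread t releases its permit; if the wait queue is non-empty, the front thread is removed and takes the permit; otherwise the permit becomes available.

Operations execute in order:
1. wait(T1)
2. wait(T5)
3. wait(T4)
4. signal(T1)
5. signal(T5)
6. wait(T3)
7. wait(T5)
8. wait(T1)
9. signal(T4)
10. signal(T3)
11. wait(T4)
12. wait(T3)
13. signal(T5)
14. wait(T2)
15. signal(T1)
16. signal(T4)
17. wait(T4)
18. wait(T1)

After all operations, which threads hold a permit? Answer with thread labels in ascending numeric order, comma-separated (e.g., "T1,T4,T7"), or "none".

Answer: T3

Derivation:
Step 1: wait(T1) -> count=0 queue=[] holders={T1}
Step 2: wait(T5) -> count=0 queue=[T5] holders={T1}
Step 3: wait(T4) -> count=0 queue=[T5,T4] holders={T1}
Step 4: signal(T1) -> count=0 queue=[T4] holders={T5}
Step 5: signal(T5) -> count=0 queue=[] holders={T4}
Step 6: wait(T3) -> count=0 queue=[T3] holders={T4}
Step 7: wait(T5) -> count=0 queue=[T3,T5] holders={T4}
Step 8: wait(T1) -> count=0 queue=[T3,T5,T1] holders={T4}
Step 9: signal(T4) -> count=0 queue=[T5,T1] holders={T3}
Step 10: signal(T3) -> count=0 queue=[T1] holders={T5}
Step 11: wait(T4) -> count=0 queue=[T1,T4] holders={T5}
Step 12: wait(T3) -> count=0 queue=[T1,T4,T3] holders={T5}
Step 13: signal(T5) -> count=0 queue=[T4,T3] holders={T1}
Step 14: wait(T2) -> count=0 queue=[T4,T3,T2] holders={T1}
Step 15: signal(T1) -> count=0 queue=[T3,T2] holders={T4}
Step 16: signal(T4) -> count=0 queue=[T2] holders={T3}
Step 17: wait(T4) -> count=0 queue=[T2,T4] holders={T3}
Step 18: wait(T1) -> count=0 queue=[T2,T4,T1] holders={T3}
Final holders: T3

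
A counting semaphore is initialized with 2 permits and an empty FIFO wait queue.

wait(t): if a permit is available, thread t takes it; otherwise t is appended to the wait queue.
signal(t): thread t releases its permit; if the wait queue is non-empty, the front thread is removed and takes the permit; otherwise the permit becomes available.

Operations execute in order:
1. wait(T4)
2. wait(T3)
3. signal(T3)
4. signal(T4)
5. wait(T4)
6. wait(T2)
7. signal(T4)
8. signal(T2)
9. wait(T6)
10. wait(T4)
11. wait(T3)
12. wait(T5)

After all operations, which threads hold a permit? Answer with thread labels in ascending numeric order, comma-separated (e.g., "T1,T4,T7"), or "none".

Answer: T4,T6

Derivation:
Step 1: wait(T4) -> count=1 queue=[] holders={T4}
Step 2: wait(T3) -> count=0 queue=[] holders={T3,T4}
Step 3: signal(T3) -> count=1 queue=[] holders={T4}
Step 4: signal(T4) -> count=2 queue=[] holders={none}
Step 5: wait(T4) -> count=1 queue=[] holders={T4}
Step 6: wait(T2) -> count=0 queue=[] holders={T2,T4}
Step 7: signal(T4) -> count=1 queue=[] holders={T2}
Step 8: signal(T2) -> count=2 queue=[] holders={none}
Step 9: wait(T6) -> count=1 queue=[] holders={T6}
Step 10: wait(T4) -> count=0 queue=[] holders={T4,T6}
Step 11: wait(T3) -> count=0 queue=[T3] holders={T4,T6}
Step 12: wait(T5) -> count=0 queue=[T3,T5] holders={T4,T6}
Final holders: T4,T6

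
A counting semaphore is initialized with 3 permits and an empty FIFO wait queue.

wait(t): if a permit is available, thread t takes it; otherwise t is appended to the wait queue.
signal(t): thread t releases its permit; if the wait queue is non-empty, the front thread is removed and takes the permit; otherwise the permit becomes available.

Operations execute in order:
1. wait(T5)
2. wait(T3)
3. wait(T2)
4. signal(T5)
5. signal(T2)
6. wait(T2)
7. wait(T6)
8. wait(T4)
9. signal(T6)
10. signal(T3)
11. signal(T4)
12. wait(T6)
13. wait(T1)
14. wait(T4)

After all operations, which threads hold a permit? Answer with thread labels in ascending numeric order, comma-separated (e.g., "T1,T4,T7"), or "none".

Step 1: wait(T5) -> count=2 queue=[] holders={T5}
Step 2: wait(T3) -> count=1 queue=[] holders={T3,T5}
Step 3: wait(T2) -> count=0 queue=[] holders={T2,T3,T5}
Step 4: signal(T5) -> count=1 queue=[] holders={T2,T3}
Step 5: signal(T2) -> count=2 queue=[] holders={T3}
Step 6: wait(T2) -> count=1 queue=[] holders={T2,T3}
Step 7: wait(T6) -> count=0 queue=[] holders={T2,T3,T6}
Step 8: wait(T4) -> count=0 queue=[T4] holders={T2,T3,T6}
Step 9: signal(T6) -> count=0 queue=[] holders={T2,T3,T4}
Step 10: signal(T3) -> count=1 queue=[] holders={T2,T4}
Step 11: signal(T4) -> count=2 queue=[] holders={T2}
Step 12: wait(T6) -> count=1 queue=[] holders={T2,T6}
Step 13: wait(T1) -> count=0 queue=[] holders={T1,T2,T6}
Step 14: wait(T4) -> count=0 queue=[T4] holders={T1,T2,T6}
Final holders: T1,T2,T6

Answer: T1,T2,T6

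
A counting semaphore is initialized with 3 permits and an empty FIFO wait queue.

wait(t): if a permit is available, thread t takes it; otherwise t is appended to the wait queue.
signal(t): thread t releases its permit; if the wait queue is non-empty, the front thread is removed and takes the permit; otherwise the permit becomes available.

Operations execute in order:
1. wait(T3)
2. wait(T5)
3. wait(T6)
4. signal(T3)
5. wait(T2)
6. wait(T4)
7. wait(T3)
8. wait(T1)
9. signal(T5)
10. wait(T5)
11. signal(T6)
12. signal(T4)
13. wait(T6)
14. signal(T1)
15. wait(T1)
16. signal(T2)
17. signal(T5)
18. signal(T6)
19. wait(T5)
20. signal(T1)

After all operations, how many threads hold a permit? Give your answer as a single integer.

Step 1: wait(T3) -> count=2 queue=[] holders={T3}
Step 2: wait(T5) -> count=1 queue=[] holders={T3,T5}
Step 3: wait(T6) -> count=0 queue=[] holders={T3,T5,T6}
Step 4: signal(T3) -> count=1 queue=[] holders={T5,T6}
Step 5: wait(T2) -> count=0 queue=[] holders={T2,T5,T6}
Step 6: wait(T4) -> count=0 queue=[T4] holders={T2,T5,T6}
Step 7: wait(T3) -> count=0 queue=[T4,T3] holders={T2,T5,T6}
Step 8: wait(T1) -> count=0 queue=[T4,T3,T1] holders={T2,T5,T6}
Step 9: signal(T5) -> count=0 queue=[T3,T1] holders={T2,T4,T6}
Step 10: wait(T5) -> count=0 queue=[T3,T1,T5] holders={T2,T4,T6}
Step 11: signal(T6) -> count=0 queue=[T1,T5] holders={T2,T3,T4}
Step 12: signal(T4) -> count=0 queue=[T5] holders={T1,T2,T3}
Step 13: wait(T6) -> count=0 queue=[T5,T6] holders={T1,T2,T3}
Step 14: signal(T1) -> count=0 queue=[T6] holders={T2,T3,T5}
Step 15: wait(T1) -> count=0 queue=[T6,T1] holders={T2,T3,T5}
Step 16: signal(T2) -> count=0 queue=[T1] holders={T3,T5,T6}
Step 17: signal(T5) -> count=0 queue=[] holders={T1,T3,T6}
Step 18: signal(T6) -> count=1 queue=[] holders={T1,T3}
Step 19: wait(T5) -> count=0 queue=[] holders={T1,T3,T5}
Step 20: signal(T1) -> count=1 queue=[] holders={T3,T5}
Final holders: {T3,T5} -> 2 thread(s)

Answer: 2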